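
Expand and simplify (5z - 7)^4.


Expand (5z - 7)^4 by repeated multiplication:
  (5z - 7)^2 = 25z^2 - 70z + 49
  (5z - 7)^3 = 125z^3 - 525z^2 + 735z - 343
= 625z^4 - 3500z^3 + 7350z^2 - 6860z + 2401


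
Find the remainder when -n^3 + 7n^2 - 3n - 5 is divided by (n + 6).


By the Remainder Theorem, the remainder equals p(-6):
  -1*(-6)^3 = 216
  7*(-6)^2 = 252
  -3*(-6)^1 = 18
  constant: -5
Sum: 216 + 252 + 18 - 5 = 481


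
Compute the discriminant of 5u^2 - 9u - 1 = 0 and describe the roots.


D = b^2 - 4ac = (-9)^2 - 4(5)(-1) = 81 + 20 = 101
Since D > 0: two distinct irrational roots


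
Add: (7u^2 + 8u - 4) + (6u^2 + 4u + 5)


Align terms by degree and add:
  7u^2 + 8u - 4
+ 6u^2 + 4u + 5
= 13u^2 + 12u + 1


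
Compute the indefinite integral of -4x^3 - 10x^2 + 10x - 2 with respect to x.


Reverse power rule on each term:
  ∫ -4x^3 dx = -x^4
  ∫ -10x^2 dx = -(10/3)x^3
  ∫ 10x dx = 5x^2
  ∫ -2 dx = -2x
F(x) = -x^4 - (10/3)x^3 + 5x^2 - 2x + C


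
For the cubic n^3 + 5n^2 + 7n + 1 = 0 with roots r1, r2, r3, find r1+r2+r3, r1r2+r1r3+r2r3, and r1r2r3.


Monic cubic n^3+bn^2+cn+d=0: sum=-b, pairwise sum=c, product=-d.
b=5, c=7, d=1
r1+r2+r3 = -5
r1r2+r1r3+r2r3 = 7
r1r2r3 = -1


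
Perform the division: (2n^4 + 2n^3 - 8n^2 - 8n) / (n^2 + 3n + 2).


(2n^4 + 2n^3 - 8n^2 - 8n) / (n^2 + 3n + 2)
Step 1: 2n^2 * (n^2 + 3n + 2) = 2n^4 + 6n^3 + 4n^2; subtract.
Step 2: -4n * (n^2 + 3n + 2) = -4n^3 - 12n^2 - 8n; subtract.
Step 3: 0 * (n^2 + 3n + 2) = 0; subtract.
Quotient: 2n^2 - 4n, Remainder: 0


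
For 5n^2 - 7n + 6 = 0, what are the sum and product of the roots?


For an^2+bn+c=0: sum = -b/a, product = c/a.
a=5, b=-7, c=6
Sum = -(-7)/5 = 7/5
Product = (6)/5 = 6/5


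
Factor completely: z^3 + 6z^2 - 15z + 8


Try integer roots (divisors of 8). z=1: p(1)=0.
Divide out (z - 1): quotient is z^2 + 7z - 8.
Factor the quadratic: (z + 8)(z - 1)
Result: (z - 1)(z + 8)(z - 1)


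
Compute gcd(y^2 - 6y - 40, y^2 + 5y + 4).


Factor each:
  y^2 - 6y - 40 = (y + 4)(y - 10)
  y^2 + 5y + 4 = (y + 4)(y + 1)
Common monic factor: y + 4


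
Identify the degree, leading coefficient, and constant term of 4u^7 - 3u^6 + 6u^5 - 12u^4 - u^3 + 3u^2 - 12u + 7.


Highest power of u is 7, with coefficient 4. Constant term is 7.
Degree = 7, leading coefficient = 4, constant term = 7


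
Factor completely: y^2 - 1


Roots satisfy r1 + r2 = -b/a = 0 and r1*r2 = c/a = -1.
So r1 = -1, r2 = 1.
y^2 - 1 = (y - r1)(y - r2) = (y + 1)(y - 1)


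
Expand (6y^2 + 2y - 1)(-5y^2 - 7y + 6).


Distribute each term of the first polynomial:
  (6y^2)(-5y^2 - 7y + 6) = -30y^4 - 42y^3 + 36y^2
  (2y)(-5y^2 - 7y + 6) = -10y^3 - 14y^2 + 12y
  (-1)(-5y^2 - 7y + 6) = 5y^2 + 7y - 6
Sum: -30y^4 - 52y^3 + 27y^2 + 19y - 6


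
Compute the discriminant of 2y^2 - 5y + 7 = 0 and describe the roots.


D = b^2 - 4ac = (-5)^2 - 4(2)(7) = 25 - 56 = -31
Since D < 0: two complex conjugate roots (no real roots)


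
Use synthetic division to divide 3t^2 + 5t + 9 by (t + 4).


Synthetic division with c = -4. Coefficients: 3, 5, 9
Bring down 3.
  3 * -4 = -12; -12 + 5 = -7
  -7 * -4 = 28; 28 + 9 = 37
Quotient: 3t - 7, Remainder: 37


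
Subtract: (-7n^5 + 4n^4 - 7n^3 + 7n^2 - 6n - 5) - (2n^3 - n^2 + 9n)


Distribute the minus sign:
  (-7n^5 + 4n^4 - 7n^3 + 7n^2 - 6n - 5)
- (2n^3 - n^2 + 9n)
Negate second polynomial: -2n^3 + n^2 - 9n
Add: -7n^5 + 4n^4 - 9n^3 + 8n^2 - 15n - 5


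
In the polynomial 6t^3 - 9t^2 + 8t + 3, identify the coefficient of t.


Read off the coefficient of t: 8


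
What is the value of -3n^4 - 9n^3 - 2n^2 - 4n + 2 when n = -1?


Using direct substitution:
  -3 * (-1)^4 = -3
  -9 * (-1)^3 = 9
  -2 * (-1)^2 = -2
  -4 * (-1)^1 = 4
  constant: 2
Sum = -3 + 9 - 2 + 4 + 2 = 10


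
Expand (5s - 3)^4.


Expand (5s - 3)^4 by repeated multiplication:
  (5s - 3)^2 = 25s^2 - 30s + 9
  (5s - 3)^3 = 125s^3 - 225s^2 + 135s - 27
= 625s^4 - 1500s^3 + 1350s^2 - 540s + 81


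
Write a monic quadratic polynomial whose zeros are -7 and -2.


p(s) = (s + 7)(s + 2)
Expand: s^2 + 9s + 14


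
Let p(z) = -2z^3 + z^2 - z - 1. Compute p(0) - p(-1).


p(0) = -1
p(-1) = 3
p(0) - p(-1) = -1 - 3 = -4


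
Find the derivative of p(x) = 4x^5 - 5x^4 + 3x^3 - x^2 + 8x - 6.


Apply the power rule term by term:
  d/dx(4x^5) = 20x^4
  d/dx(-5x^4) = -20x^3
  d/dx(3x^3) = 9x^2
  d/dx(-x^2) = -2x
  d/dx(8x) = 8
  d/dx(-6) = 0
p'(x) = 20x^4 - 20x^3 + 9x^2 - 2x + 8


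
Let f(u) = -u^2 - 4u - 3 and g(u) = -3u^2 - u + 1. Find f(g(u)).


Substitute g(u) into f:
f(g(u)) = -1*(-3u^2 - u + 1)^2 + (-4)*(-3u^2 - u + 1) + (-3)
(-3u^2 - u + 1)^2 = 9u^4 + 6u^3 - 5u^2 - 2u + 1
Expand and combine: -9u^4 - 6u^3 + 17u^2 + 6u - 8


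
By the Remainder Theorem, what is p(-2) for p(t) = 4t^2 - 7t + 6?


By the Remainder Theorem, the remainder equals p(-2):
  4*(-2)^2 = 16
  -7*(-2)^1 = 14
  constant: 6
Sum: 16 + 14 + 6 = 36


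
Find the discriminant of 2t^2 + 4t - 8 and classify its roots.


D = b^2 - 4ac = (4)^2 - 4(2)(-8) = 16 + 64 = 80
Since D > 0: two distinct irrational roots


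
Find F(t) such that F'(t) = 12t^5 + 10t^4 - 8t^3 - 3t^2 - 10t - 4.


Reverse power rule on each term:
  ∫ 12t^5 dt = 2t^6
  ∫ 10t^4 dt = 2t^5
  ∫ -8t^3 dt = -2t^4
  ∫ -3t^2 dt = -t^3
  ∫ -10t dt = -5t^2
  ∫ -4 dt = -4t
F(t) = 2t^6 + 2t^5 - 2t^4 - t^3 - 5t^2 - 4t + C


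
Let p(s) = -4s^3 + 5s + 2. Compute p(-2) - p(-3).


p(-2) = 24
p(-3) = 95
p(-2) - p(-3) = 24 - 95 = -71


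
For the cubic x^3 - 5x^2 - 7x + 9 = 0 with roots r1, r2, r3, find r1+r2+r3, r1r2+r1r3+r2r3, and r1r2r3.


Monic cubic x^3+bx^2+cx+d=0: sum=-b, pairwise sum=c, product=-d.
b=-5, c=-7, d=9
r1+r2+r3 = 5
r1r2+r1r3+r2r3 = -7
r1r2r3 = -9


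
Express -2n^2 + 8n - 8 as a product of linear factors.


Roots satisfy r1 + r2 = -b/a = 4 and r1*r2 = c/a = 4.
So r1 = 2, r2 = 2.
-2n^2 + 8n - 8 = -2(n - r1)(n - r2) = -2(n - 2)(n - 2)


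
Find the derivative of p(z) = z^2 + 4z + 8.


Apply the power rule term by term:
  d/dz(z^2) = 2z
  d/dz(4z) = 4
  d/dz(8) = 0
p'(z) = 2z + 4


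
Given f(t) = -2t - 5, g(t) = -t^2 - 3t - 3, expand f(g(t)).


Substitute g(t) into f:
f(g(t)) = -2*(-t^2 - 3t - 3) + (-5)
Expand and combine: 2t^2 + 6t + 1


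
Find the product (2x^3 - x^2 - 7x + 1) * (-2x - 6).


Distribute each term of the first polynomial:
  (2x^3)(-2x - 6) = -4x^4 - 12x^3
  (-x^2)(-2x - 6) = 2x^3 + 6x^2
  (-7x)(-2x - 6) = 14x^2 + 42x
  (1)(-2x - 6) = -2x - 6
Sum: -4x^4 - 10x^3 + 20x^2 + 40x - 6


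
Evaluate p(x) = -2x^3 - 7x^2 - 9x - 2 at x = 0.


Using direct substitution:
  -2 * (0)^3 = 0
  -7 * (0)^2 = 0
  -9 * (0)^1 = 0
  constant: -2
Sum = 0 + 0 + 0 - 2 = -2


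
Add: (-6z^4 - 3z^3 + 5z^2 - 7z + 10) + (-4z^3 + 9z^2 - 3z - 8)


Align terms by degree and add:
  -6z^4 - 3z^3 + 5z^2 - 7z + 10
  -4z^3 + 9z^2 - 3z - 8
= -6z^4 - 7z^3 + 14z^2 - 10z + 2


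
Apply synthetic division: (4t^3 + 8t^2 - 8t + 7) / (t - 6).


Synthetic division with c = 6. Coefficients: 4, 8, -8, 7
Bring down 4.
  4 * 6 = 24; 24 + 8 = 32
  32 * 6 = 192; 192 - 8 = 184
  184 * 6 = 1104; 1104 + 7 = 1111
Quotient: 4t^2 + 32t + 184, Remainder: 1111


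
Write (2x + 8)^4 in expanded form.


Expand (2x + 8)^4 by repeated multiplication:
  (2x + 8)^2 = 4x^2 + 32x + 64
  (2x + 8)^3 = 8x^3 + 96x^2 + 384x + 512
= 16x^4 + 256x^3 + 1536x^2 + 4096x + 4096


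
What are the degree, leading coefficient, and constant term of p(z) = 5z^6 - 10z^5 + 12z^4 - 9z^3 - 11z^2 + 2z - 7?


Highest power of z is 6, with coefficient 5. Constant term is -7.
Degree = 6, leading coefficient = 5, constant term = -7


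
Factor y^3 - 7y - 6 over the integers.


Try integer roots (divisors of -6). y=3: p(3)=0.
Divide out (y - 3): quotient is y^2 + 3y + 2.
Factor the quadratic: (y + 1)(y + 2)
Result: (y - 3)(y + 1)(y + 2)


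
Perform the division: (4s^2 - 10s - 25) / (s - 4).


(4s^2 - 10s - 25) / (s - 4)
Step 1: 4s * (s - 4) = 4s^2 - 16s; subtract.
Step 2: 6 * (s - 4) = 6s - 24; subtract.
Quotient: 4s + 6, Remainder: -1


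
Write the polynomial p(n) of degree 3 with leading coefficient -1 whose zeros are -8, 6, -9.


p(n) = -(n + 8)(n - 6)(n + 9)
Expand: -n^3 - 11n^2 + 30n + 432


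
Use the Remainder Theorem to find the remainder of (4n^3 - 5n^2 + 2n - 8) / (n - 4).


By the Remainder Theorem, the remainder equals p(4):
  4*(4)^3 = 256
  -5*(4)^2 = -80
  2*(4)^1 = 8
  constant: -8
Sum: 256 - 80 + 8 - 8 = 176


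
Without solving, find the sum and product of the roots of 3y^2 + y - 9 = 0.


For ay^2+by+c=0: sum = -b/a, product = c/a.
a=3, b=1, c=-9
Sum = -(1)/3 = -1/3
Product = (-9)/3 = -3


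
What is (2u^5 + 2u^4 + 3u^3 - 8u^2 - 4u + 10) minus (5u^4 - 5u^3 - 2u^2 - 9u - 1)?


Distribute the minus sign:
  (2u^5 + 2u^4 + 3u^3 - 8u^2 - 4u + 10)
- (5u^4 - 5u^3 - 2u^2 - 9u - 1)
Negate second polynomial: -5u^4 + 5u^3 + 2u^2 + 9u + 1
Add: 2u^5 - 3u^4 + 8u^3 - 6u^2 + 5u + 11


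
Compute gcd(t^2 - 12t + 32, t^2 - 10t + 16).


Factor each:
  t^2 - 12t + 32 = (t - 8)(t - 4)
  t^2 - 10t + 16 = (t - 8)(t - 2)
Common monic factor: t - 8


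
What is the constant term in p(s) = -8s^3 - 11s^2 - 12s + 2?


Read off the constant term: 2


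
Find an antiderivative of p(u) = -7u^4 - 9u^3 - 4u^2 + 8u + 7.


Reverse power rule on each term:
  ∫ -7u^4 du = -(7/5)u^5
  ∫ -9u^3 du = -(9/4)u^4
  ∫ -4u^2 du = -(4/3)u^3
  ∫ 8u du = 4u^2
  ∫ 7 du = 7u
F(u) = -(7/5)u^5 - (9/4)u^4 - (4/3)u^3 + 4u^2 + 7u + C


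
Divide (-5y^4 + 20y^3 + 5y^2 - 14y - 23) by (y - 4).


(-5y^4 + 20y^3 + 5y^2 - 14y - 23) / (y - 4)
Step 1: -5y^3 * (y - 4) = -5y^4 + 20y^3; subtract.
Step 2: 0 * (y - 4) = 0; subtract.
Step 3: 5y * (y - 4) = 5y^2 - 20y; subtract.
Step 4: 6 * (y - 4) = 6y - 24; subtract.
Quotient: -5y^3 + 5y + 6, Remainder: 1


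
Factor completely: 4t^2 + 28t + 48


Roots satisfy r1 + r2 = -b/a = -7 and r1*r2 = c/a = 12.
So r1 = -4, r2 = -3.
4t^2 + 28t + 48 = 4(t - r1)(t - r2) = 4(t + 4)(t + 3)


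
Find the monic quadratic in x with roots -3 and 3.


p(x) = (x + 3)(x - 3)
Expand: x^2 - 9


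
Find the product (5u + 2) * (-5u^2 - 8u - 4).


Distribute each term of the first polynomial:
  (5u)(-5u^2 - 8u - 4) = -25u^3 - 40u^2 - 20u
  (2)(-5u^2 - 8u - 4) = -10u^2 - 16u - 8
Sum: -25u^3 - 50u^2 - 36u - 8


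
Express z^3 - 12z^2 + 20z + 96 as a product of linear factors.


Try integer roots (divisors of 96). z=8: p(8)=0.
Divide out (z - 8): quotient is z^2 - 4z - 12.
Factor the quadratic: (z - 6)(z + 2)
Result: (z - 8)(z - 6)(z + 2)


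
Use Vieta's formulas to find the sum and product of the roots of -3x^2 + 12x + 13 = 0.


For ax^2+bx+c=0: sum = -b/a, product = c/a.
a=-3, b=12, c=13
Sum = -(12)/-3 = 4
Product = (13)/-3 = -13/3


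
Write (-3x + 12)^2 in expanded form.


Expand (-3x + 12)^2 by repeated multiplication:
= 9x^2 - 72x + 144


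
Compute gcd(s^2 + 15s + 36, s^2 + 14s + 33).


Factor each:
  s^2 + 15s + 36 = (s + 3)(s + 12)
  s^2 + 14s + 33 = (s + 3)(s + 11)
Common monic factor: s + 3


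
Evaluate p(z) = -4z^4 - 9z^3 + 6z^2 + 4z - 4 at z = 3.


Using direct substitution:
  -4 * (3)^4 = -324
  -9 * (3)^3 = -243
  6 * (3)^2 = 54
  4 * (3)^1 = 12
  constant: -4
Sum = -324 - 243 + 54 + 12 - 4 = -505


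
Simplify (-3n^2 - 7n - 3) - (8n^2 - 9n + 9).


Distribute the minus sign:
  (-3n^2 - 7n - 3)
- (8n^2 - 9n + 9)
Negate second polynomial: -8n^2 + 9n - 9
Add: -11n^2 + 2n - 12


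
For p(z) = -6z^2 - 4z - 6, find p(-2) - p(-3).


p(-2) = -22
p(-3) = -48
p(-2) - p(-3) = -22 + 48 = 26


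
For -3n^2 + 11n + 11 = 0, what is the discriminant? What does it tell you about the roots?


D = b^2 - 4ac = (11)^2 - 4(-3)(11) = 121 + 132 = 253
Since D > 0: two distinct irrational roots


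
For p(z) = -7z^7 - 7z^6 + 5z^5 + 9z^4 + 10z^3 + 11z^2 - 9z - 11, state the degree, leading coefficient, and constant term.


Highest power of z is 7, with coefficient -7. Constant term is -11.
Degree = 7, leading coefficient = -7, constant term = -11


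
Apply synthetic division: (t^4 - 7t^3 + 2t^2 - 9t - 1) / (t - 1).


Synthetic division with c = 1. Coefficients: 1, -7, 2, -9, -1
Bring down 1.
  1 * 1 = 1; 1 - 7 = -6
  -6 * 1 = -6; -6 + 2 = -4
  -4 * 1 = -4; -4 - 9 = -13
  -13 * 1 = -13; -13 - 1 = -14
Quotient: t^3 - 6t^2 - 4t - 13, Remainder: -14


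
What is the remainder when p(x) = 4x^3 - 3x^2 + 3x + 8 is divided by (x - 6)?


By the Remainder Theorem, the remainder equals p(6):
  4*(6)^3 = 864
  -3*(6)^2 = -108
  3*(6)^1 = 18
  constant: 8
Sum: 864 - 108 + 18 + 8 = 782


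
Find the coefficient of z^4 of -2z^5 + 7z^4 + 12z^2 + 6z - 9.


Read off the coefficient of z^4: 7


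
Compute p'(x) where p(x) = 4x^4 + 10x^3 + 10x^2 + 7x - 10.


Apply the power rule term by term:
  d/dx(4x^4) = 16x^3
  d/dx(10x^3) = 30x^2
  d/dx(10x^2) = 20x
  d/dx(7x) = 7
  d/dx(-10) = 0
p'(x) = 16x^3 + 30x^2 + 20x + 7


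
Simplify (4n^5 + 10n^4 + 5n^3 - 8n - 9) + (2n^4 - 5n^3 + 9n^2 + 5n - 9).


Align terms by degree and add:
  4n^5 + 10n^4 + 5n^3 - 8n - 9
+ 2n^4 - 5n^3 + 9n^2 + 5n - 9
= 4n^5 + 12n^4 + 9n^2 - 3n - 18


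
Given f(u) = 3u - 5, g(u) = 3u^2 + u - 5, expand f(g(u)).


Substitute g(u) into f:
f(g(u)) = 3*(3u^2 + u - 5) + (-5)
Expand and combine: 9u^2 + 3u - 20


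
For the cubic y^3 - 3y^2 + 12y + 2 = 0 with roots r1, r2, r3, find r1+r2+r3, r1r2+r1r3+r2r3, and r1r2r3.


Monic cubic y^3+by^2+cy+d=0: sum=-b, pairwise sum=c, product=-d.
b=-3, c=12, d=2
r1+r2+r3 = 3
r1r2+r1r3+r2r3 = 12
r1r2r3 = -2


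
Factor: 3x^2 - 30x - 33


Roots satisfy r1 + r2 = -b/a = 10 and r1*r2 = c/a = -11.
So r1 = -1, r2 = 11.
3x^2 - 30x - 33 = 3(x - r1)(x - r2) = 3(x + 1)(x - 11)


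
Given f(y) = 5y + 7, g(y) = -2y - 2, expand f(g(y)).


Substitute g(y) into f:
f(g(y)) = 5*(-2y - 2) + 7
Expand and combine: -10y - 3


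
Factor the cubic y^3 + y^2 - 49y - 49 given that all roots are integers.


Try integer roots (divisors of -49). y=-1: p(-1)=0.
Divide out (y + 1): quotient is y^2 - 49.
Factor the quadratic: (y - 7)(y + 7)
Result: (y + 1)(y - 7)(y + 7)


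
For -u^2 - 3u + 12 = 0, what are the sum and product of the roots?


For au^2+bu+c=0: sum = -b/a, product = c/a.
a=-1, b=-3, c=12
Sum = -(-3)/-1 = -3
Product = (12)/-1 = -12


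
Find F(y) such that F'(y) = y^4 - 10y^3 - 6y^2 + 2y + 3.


Reverse power rule on each term:
  ∫ y^4 dy = (1/5)y^5
  ∫ -10y^3 dy = -(5/2)y^4
  ∫ -6y^2 dy = -2y^3
  ∫ 2y dy = y^2
  ∫ 3 dy = 3y
F(y) = (1/5)y^5 - (5/2)y^4 - 2y^3 + y^2 + 3y + C


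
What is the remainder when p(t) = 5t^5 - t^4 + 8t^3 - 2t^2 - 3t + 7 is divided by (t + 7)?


By the Remainder Theorem, the remainder equals p(-7):
  5*(-7)^5 = -84035
  -1*(-7)^4 = -2401
  8*(-7)^3 = -2744
  -2*(-7)^2 = -98
  -3*(-7)^1 = 21
  constant: 7
Sum: -84035 - 2401 - 2744 - 98 + 21 + 7 = -89250


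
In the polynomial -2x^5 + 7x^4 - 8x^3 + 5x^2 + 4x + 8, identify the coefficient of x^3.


Read off the coefficient of x^3: -8


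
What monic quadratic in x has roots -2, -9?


p(x) = (x + 2)(x + 9)
Expand: x^2 + 11x + 18


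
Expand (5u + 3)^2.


Expand (5u + 3)^2 by repeated multiplication:
= 25u^2 + 30u + 9


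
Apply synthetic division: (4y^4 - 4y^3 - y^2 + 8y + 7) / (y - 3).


Synthetic division with c = 3. Coefficients: 4, -4, -1, 8, 7
Bring down 4.
  4 * 3 = 12; 12 - 4 = 8
  8 * 3 = 24; 24 - 1 = 23
  23 * 3 = 69; 69 + 8 = 77
  77 * 3 = 231; 231 + 7 = 238
Quotient: 4y^3 + 8y^2 + 23y + 77, Remainder: 238


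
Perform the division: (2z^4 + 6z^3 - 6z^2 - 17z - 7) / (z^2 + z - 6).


(2z^4 + 6z^3 - 6z^2 - 17z - 7) / (z^2 + z - 6)
Step 1: 2z^2 * (z^2 + z - 6) = 2z^4 + 2z^3 - 12z^2; subtract.
Step 2: 4z * (z^2 + z - 6) = 4z^3 + 4z^2 - 24z; subtract.
Step 3: 2 * (z^2 + z - 6) = 2z^2 + 2z - 12; subtract.
Quotient: 2z^2 + 4z + 2, Remainder: 5z + 5


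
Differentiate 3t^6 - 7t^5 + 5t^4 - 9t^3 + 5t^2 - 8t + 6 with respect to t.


Apply the power rule term by term:
  d/dt(3t^6) = 18t^5
  d/dt(-7t^5) = -35t^4
  d/dt(5t^4) = 20t^3
  d/dt(-9t^3) = -27t^2
  d/dt(5t^2) = 10t
  d/dt(-8t) = -8
  d/dt(6) = 0
p'(t) = 18t^5 - 35t^4 + 20t^3 - 27t^2 + 10t - 8


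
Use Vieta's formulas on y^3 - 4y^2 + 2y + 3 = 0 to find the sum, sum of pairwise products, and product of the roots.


Monic cubic y^3+by^2+cy+d=0: sum=-b, pairwise sum=c, product=-d.
b=-4, c=2, d=3
r1+r2+r3 = 4
r1r2+r1r3+r2r3 = 2
r1r2r3 = -3


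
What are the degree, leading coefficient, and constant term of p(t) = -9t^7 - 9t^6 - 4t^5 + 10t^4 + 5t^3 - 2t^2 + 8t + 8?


Highest power of t is 7, with coefficient -9. Constant term is 8.
Degree = 7, leading coefficient = -9, constant term = 8


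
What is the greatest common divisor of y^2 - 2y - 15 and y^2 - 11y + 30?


Factor each:
  y^2 - 2y - 15 = (y - 5)(y + 3)
  y^2 - 11y + 30 = (y - 5)(y - 6)
Common monic factor: y - 5


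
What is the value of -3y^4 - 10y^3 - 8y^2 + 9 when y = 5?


Using direct substitution:
  -3 * (5)^4 = -1875
  -10 * (5)^3 = -1250
  -8 * (5)^2 = -200
  0 * (5)^1 = 0
  constant: 9
Sum = -1875 - 1250 - 200 + 0 + 9 = -3316


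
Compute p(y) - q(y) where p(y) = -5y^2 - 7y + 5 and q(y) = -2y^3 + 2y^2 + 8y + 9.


Distribute the minus sign:
  (-5y^2 - 7y + 5)
- (-2y^3 + 2y^2 + 8y + 9)
Negate second polynomial: 2y^3 - 2y^2 - 8y - 9
Add: 2y^3 - 7y^2 - 15y - 4


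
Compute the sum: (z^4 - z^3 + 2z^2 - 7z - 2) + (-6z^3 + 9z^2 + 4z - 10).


Align terms by degree and add:
  z^4 - z^3 + 2z^2 - 7z - 2
  -6z^3 + 9z^2 + 4z - 10
= z^4 - 7z^3 + 11z^2 - 3z - 12


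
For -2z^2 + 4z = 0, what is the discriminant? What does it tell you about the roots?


D = b^2 - 4ac = (4)^2 - 4(-2)(0) = 16 = 16
Since D > 0: two distinct rational roots


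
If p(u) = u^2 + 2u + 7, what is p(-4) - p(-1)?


p(-4) = 15
p(-1) = 6
p(-4) - p(-1) = 15 - 6 = 9


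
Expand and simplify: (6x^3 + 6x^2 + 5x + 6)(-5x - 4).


Distribute each term of the first polynomial:
  (6x^3)(-5x - 4) = -30x^4 - 24x^3
  (6x^2)(-5x - 4) = -30x^3 - 24x^2
  (5x)(-5x - 4) = -25x^2 - 20x
  (6)(-5x - 4) = -30x - 24
Sum: -30x^4 - 54x^3 - 49x^2 - 50x - 24


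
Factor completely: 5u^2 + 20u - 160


Roots satisfy r1 + r2 = -b/a = -4 and r1*r2 = c/a = -32.
So r1 = 4, r2 = -8.
5u^2 + 20u - 160 = 5(u - r1)(u - r2) = 5(u - 4)(u + 8)


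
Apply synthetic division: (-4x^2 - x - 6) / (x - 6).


Synthetic division with c = 6. Coefficients: -4, -1, -6
Bring down -4.
  -4 * 6 = -24; -24 - 1 = -25
  -25 * 6 = -150; -150 - 6 = -156
Quotient: -4x - 25, Remainder: -156


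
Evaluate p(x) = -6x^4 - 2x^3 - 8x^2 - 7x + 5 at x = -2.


Using direct substitution:
  -6 * (-2)^4 = -96
  -2 * (-2)^3 = 16
  -8 * (-2)^2 = -32
  -7 * (-2)^1 = 14
  constant: 5
Sum = -96 + 16 - 32 + 14 + 5 = -93


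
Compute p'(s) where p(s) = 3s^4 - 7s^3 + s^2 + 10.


Apply the power rule term by term:
  d/ds(3s^4) = 12s^3
  d/ds(-7s^3) = -21s^2
  d/ds(s^2) = 2s
  d/ds(10) = 0
p'(s) = 12s^3 - 21s^2 + 2s


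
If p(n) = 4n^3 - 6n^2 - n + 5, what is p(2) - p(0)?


p(2) = 11
p(0) = 5
p(2) - p(0) = 11 - 5 = 6


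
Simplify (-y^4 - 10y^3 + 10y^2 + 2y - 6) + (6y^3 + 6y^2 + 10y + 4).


Align terms by degree and add:
  -y^4 - 10y^3 + 10y^2 + 2y - 6
+ 6y^3 + 6y^2 + 10y + 4
= -y^4 - 4y^3 + 16y^2 + 12y - 2


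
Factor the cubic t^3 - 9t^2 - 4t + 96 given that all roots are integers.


Try integer roots (divisors of 96). t=4: p(4)=0.
Divide out (t - 4): quotient is t^2 - 5t - 24.
Factor the quadratic: (t + 3)(t - 8)
Result: (t - 4)(t + 3)(t - 8)


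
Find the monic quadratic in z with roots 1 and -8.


p(z) = (z - 1)(z + 8)
Expand: z^2 + 7z - 8


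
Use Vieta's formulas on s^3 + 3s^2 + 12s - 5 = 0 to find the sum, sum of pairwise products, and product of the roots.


Monic cubic s^3+bs^2+cs+d=0: sum=-b, pairwise sum=c, product=-d.
b=3, c=12, d=-5
r1+r2+r3 = -3
r1r2+r1r3+r2r3 = 12
r1r2r3 = 5


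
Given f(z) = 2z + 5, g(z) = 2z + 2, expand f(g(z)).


Substitute g(z) into f:
f(g(z)) = 2*(2z + 2) + 5
Expand and combine: 4z + 9


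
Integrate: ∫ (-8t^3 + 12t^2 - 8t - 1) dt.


Reverse power rule on each term:
  ∫ -8t^3 dt = -2t^4
  ∫ 12t^2 dt = 4t^3
  ∫ -8t dt = -4t^2
  ∫ -1 dt = -t
F(t) = -2t^4 + 4t^3 - 4t^2 - t + C


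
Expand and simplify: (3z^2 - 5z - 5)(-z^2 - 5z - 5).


Distribute each term of the first polynomial:
  (3z^2)(-z^2 - 5z - 5) = -3z^4 - 15z^3 - 15z^2
  (-5z)(-z^2 - 5z - 5) = 5z^3 + 25z^2 + 25z
  (-5)(-z^2 - 5z - 5) = 5z^2 + 25z + 25
Sum: -3z^4 - 10z^3 + 15z^2 + 50z + 25


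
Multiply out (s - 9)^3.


Expand (s - 9)^3 by repeated multiplication:
  (s - 9)^2 = s^2 - 18s + 81
= s^3 - 27s^2 + 243s - 729


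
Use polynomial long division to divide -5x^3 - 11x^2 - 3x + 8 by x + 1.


(-5x^3 - 11x^2 - 3x + 8) / (x + 1)
Step 1: -5x^2 * (x + 1) = -5x^3 - 5x^2; subtract.
Step 2: -6x * (x + 1) = -6x^2 - 6x; subtract.
Step 3: 3 * (x + 1) = 3x + 3; subtract.
Quotient: -5x^2 - 6x + 3, Remainder: 5


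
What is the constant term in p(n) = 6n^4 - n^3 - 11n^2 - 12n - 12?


Read off the constant term: -12


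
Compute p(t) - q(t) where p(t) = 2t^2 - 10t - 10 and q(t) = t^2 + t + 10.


Distribute the minus sign:
  (2t^2 - 10t - 10)
- (t^2 + t + 10)
Negate second polynomial: -t^2 - t - 10
Add: t^2 - 11t - 20


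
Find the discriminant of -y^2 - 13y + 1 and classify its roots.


D = b^2 - 4ac = (-13)^2 - 4(-1)(1) = 169 + 4 = 173
Since D > 0: two distinct irrational roots


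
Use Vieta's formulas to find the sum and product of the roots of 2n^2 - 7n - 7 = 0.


For an^2+bn+c=0: sum = -b/a, product = c/a.
a=2, b=-7, c=-7
Sum = -(-7)/2 = 7/2
Product = (-7)/2 = -7/2


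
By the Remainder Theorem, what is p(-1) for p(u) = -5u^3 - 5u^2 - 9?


By the Remainder Theorem, the remainder equals p(-1):
  -5*(-1)^3 = 5
  -5*(-1)^2 = -5
  0*(-1)^1 = 0
  constant: -9
Sum: 5 - 5 + 0 - 9 = -9


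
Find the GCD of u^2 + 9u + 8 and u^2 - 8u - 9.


Factor each:
  u^2 + 9u + 8 = (u + 1)(u + 8)
  u^2 - 8u - 9 = (u + 1)(u - 9)
Common monic factor: u + 1


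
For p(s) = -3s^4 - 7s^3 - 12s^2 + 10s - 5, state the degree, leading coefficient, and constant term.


Highest power of s is 4, with coefficient -3. Constant term is -5.
Degree = 4, leading coefficient = -3, constant term = -5


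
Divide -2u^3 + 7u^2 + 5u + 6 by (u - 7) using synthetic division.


Synthetic division with c = 7. Coefficients: -2, 7, 5, 6
Bring down -2.
  -2 * 7 = -14; -14 + 7 = -7
  -7 * 7 = -49; -49 + 5 = -44
  -44 * 7 = -308; -308 + 6 = -302
Quotient: -2u^2 - 7u - 44, Remainder: -302


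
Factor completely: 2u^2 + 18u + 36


Roots satisfy r1 + r2 = -b/a = -9 and r1*r2 = c/a = 18.
So r1 = -6, r2 = -3.
2u^2 + 18u + 36 = 2(u - r1)(u - r2) = 2(u + 6)(u + 3)


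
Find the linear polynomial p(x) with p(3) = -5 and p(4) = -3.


p(x) = mx + b. Using p(3)=-5, p(4)=-3:
m = (-5 + 3)/(3 - 4) = -2/-1 = 2
b = -5 - m*(3) = -5 - 6 = -11
p(x) = 2x - 11


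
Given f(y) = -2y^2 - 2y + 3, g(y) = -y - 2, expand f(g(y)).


Substitute g(y) into f:
f(g(y)) = -2*(-y - 2)^2 + (-2)*(-y - 2) + 3
(-y - 2)^2 = y^2 + 4y + 4
Expand and combine: -2y^2 - 6y - 1


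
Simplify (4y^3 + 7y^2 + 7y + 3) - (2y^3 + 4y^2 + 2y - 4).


Distribute the minus sign:
  (4y^3 + 7y^2 + 7y + 3)
- (2y^3 + 4y^2 + 2y - 4)
Negate second polynomial: -2y^3 - 4y^2 - 2y + 4
Add: 2y^3 + 3y^2 + 5y + 7


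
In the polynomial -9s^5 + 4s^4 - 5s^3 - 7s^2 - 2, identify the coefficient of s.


Read off the coefficient of s: 0


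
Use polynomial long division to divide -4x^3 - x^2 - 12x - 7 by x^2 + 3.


(-4x^3 - x^2 - 12x - 7) / (x^2 + 3)
Step 1: -4x * (x^2 + 3) = -4x^3 - 12x; subtract.
Step 2: -1 * (x^2 + 3) = -x^2 - 3; subtract.
Quotient: -4x - 1, Remainder: -4


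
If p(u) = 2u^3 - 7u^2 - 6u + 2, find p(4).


Using direct substitution:
  2 * (4)^3 = 128
  -7 * (4)^2 = -112
  -6 * (4)^1 = -24
  constant: 2
Sum = 128 - 112 - 24 + 2 = -6


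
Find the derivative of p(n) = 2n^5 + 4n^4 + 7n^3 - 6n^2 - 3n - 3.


Apply the power rule term by term:
  d/dn(2n^5) = 10n^4
  d/dn(4n^4) = 16n^3
  d/dn(7n^3) = 21n^2
  d/dn(-6n^2) = -12n
  d/dn(-3n) = -3
  d/dn(-3) = 0
p'(n) = 10n^4 + 16n^3 + 21n^2 - 12n - 3


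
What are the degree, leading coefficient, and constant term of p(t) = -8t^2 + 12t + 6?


Highest power of t is 2, with coefficient -8. Constant term is 6.
Degree = 2, leading coefficient = -8, constant term = 6


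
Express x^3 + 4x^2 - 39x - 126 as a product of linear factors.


Try integer roots (divisors of -126). x=-7: p(-7)=0.
Divide out (x + 7): quotient is x^2 - 3x - 18.
Factor the quadratic: (x - 6)(x + 3)
Result: (x + 7)(x - 6)(x + 3)


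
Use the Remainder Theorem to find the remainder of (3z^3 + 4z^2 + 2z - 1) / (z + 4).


By the Remainder Theorem, the remainder equals p(-4):
  3*(-4)^3 = -192
  4*(-4)^2 = 64
  2*(-4)^1 = -8
  constant: -1
Sum: -192 + 64 - 8 - 1 = -137


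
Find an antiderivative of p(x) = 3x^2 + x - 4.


Reverse power rule on each term:
  ∫ 3x^2 dx = x^3
  ∫ x dx = (1/2)x^2
  ∫ -4 dx = -4x
F(x) = x^3 + (1/2)x^2 - 4x + C


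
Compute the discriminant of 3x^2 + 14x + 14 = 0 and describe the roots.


D = b^2 - 4ac = (14)^2 - 4(3)(14) = 196 - 168 = 28
Since D > 0: two distinct irrational roots


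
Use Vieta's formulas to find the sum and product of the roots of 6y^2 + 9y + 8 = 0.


For ay^2+by+c=0: sum = -b/a, product = c/a.
a=6, b=9, c=8
Sum = -(9)/6 = -3/2
Product = (8)/6 = 4/3


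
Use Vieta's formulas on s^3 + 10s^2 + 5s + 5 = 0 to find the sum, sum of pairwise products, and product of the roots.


Monic cubic s^3+bs^2+cs+d=0: sum=-b, pairwise sum=c, product=-d.
b=10, c=5, d=5
r1+r2+r3 = -10
r1r2+r1r3+r2r3 = 5
r1r2r3 = -5


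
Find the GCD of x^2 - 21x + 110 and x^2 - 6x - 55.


Factor each:
  x^2 - 21x + 110 = (x - 11)(x - 10)
  x^2 - 6x - 55 = (x - 11)(x + 5)
Common monic factor: x - 11


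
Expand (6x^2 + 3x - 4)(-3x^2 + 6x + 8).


Distribute each term of the first polynomial:
  (6x^2)(-3x^2 + 6x + 8) = -18x^4 + 36x^3 + 48x^2
  (3x)(-3x^2 + 6x + 8) = -9x^3 + 18x^2 + 24x
  (-4)(-3x^2 + 6x + 8) = 12x^2 - 24x - 32
Sum: -18x^4 + 27x^3 + 78x^2 - 32


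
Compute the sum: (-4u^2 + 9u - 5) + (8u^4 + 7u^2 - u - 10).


Align terms by degree and add:
  -4u^2 + 9u - 5
+ 8u^4 + 7u^2 - u - 10
= 8u^4 + 3u^2 + 8u - 15


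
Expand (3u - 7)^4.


Expand (3u - 7)^4 by repeated multiplication:
  (3u - 7)^2 = 9u^2 - 42u + 49
  (3u - 7)^3 = 27u^3 - 189u^2 + 441u - 343
= 81u^4 - 756u^3 + 2646u^2 - 4116u + 2401


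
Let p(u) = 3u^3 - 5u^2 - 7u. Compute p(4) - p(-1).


p(4) = 84
p(-1) = -1
p(4) - p(-1) = 84 + 1 = 85


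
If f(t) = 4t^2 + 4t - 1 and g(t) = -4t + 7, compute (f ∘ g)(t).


Substitute g(t) into f:
f(g(t)) = 4*(-4t + 7)^2 + 4*(-4t + 7) + (-1)
(-4t + 7)^2 = 16t^2 - 56t + 49
Expand and combine: 64t^2 - 240t + 223


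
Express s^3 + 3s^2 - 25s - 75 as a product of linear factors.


Try integer roots (divisors of -75). s=5: p(5)=0.
Divide out (s - 5): quotient is s^2 + 8s + 15.
Factor the quadratic: (s + 5)(s + 3)
Result: (s - 5)(s + 5)(s + 3)


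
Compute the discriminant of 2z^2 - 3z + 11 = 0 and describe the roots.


D = b^2 - 4ac = (-3)^2 - 4(2)(11) = 9 - 88 = -79
Since D < 0: two complex conjugate roots (no real roots)


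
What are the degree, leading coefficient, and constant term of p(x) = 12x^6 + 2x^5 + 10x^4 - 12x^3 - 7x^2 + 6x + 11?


Highest power of x is 6, with coefficient 12. Constant term is 11.
Degree = 6, leading coefficient = 12, constant term = 11


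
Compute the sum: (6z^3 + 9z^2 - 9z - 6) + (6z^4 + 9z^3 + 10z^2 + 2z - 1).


Align terms by degree and add:
  6z^3 + 9z^2 - 9z - 6
+ 6z^4 + 9z^3 + 10z^2 + 2z - 1
= 6z^4 + 15z^3 + 19z^2 - 7z - 7


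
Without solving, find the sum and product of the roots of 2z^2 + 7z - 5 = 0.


For az^2+bz+c=0: sum = -b/a, product = c/a.
a=2, b=7, c=-5
Sum = -(7)/2 = -7/2
Product = (-5)/2 = -5/2


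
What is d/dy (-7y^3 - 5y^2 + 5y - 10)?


Apply the power rule term by term:
  d/dy(-7y^3) = -21y^2
  d/dy(-5y^2) = -10y
  d/dy(5y) = 5
  d/dy(-10) = 0
p'(y) = -21y^2 - 10y + 5


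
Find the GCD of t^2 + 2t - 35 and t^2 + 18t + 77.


Factor each:
  t^2 + 2t - 35 = (t + 7)(t - 5)
  t^2 + 18t + 77 = (t + 7)(t + 11)
Common monic factor: t + 7


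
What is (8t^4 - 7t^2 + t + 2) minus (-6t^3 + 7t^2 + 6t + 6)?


Distribute the minus sign:
  (8t^4 - 7t^2 + t + 2)
- (-6t^3 + 7t^2 + 6t + 6)
Negate second polynomial: 6t^3 - 7t^2 - 6t - 6
Add: 8t^4 + 6t^3 - 14t^2 - 5t - 4


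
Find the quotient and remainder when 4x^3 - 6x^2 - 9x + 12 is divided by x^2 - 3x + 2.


(4x^3 - 6x^2 - 9x + 12) / (x^2 - 3x + 2)
Step 1: 4x * (x^2 - 3x + 2) = 4x^3 - 12x^2 + 8x; subtract.
Step 2: 6 * (x^2 - 3x + 2) = 6x^2 - 18x + 12; subtract.
Quotient: 4x + 6, Remainder: x


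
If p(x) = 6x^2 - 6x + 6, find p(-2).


Using direct substitution:
  6 * (-2)^2 = 24
  -6 * (-2)^1 = 12
  constant: 6
Sum = 24 + 12 + 6 = 42


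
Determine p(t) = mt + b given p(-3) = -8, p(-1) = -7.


p(t) = mt + b. Using p(-3)=-8, p(-1)=-7:
m = (-8 + 7)/(-3 + 1) = -1/-2 = 1/2
b = -8 - m*(-3) = -8 + 3/2 = -13/2
p(t) = (1/2)t - (13/2)


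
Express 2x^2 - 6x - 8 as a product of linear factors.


Roots satisfy r1 + r2 = -b/a = 3 and r1*r2 = c/a = -4.
So r1 = -1, r2 = 4.
2x^2 - 6x - 8 = 2(x - r1)(x - r2) = 2(x + 1)(x - 4)


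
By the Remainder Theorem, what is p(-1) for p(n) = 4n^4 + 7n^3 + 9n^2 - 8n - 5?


By the Remainder Theorem, the remainder equals p(-1):
  4*(-1)^4 = 4
  7*(-1)^3 = -7
  9*(-1)^2 = 9
  -8*(-1)^1 = 8
  constant: -5
Sum: 4 - 7 + 9 + 8 - 5 = 9


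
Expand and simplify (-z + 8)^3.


Expand (-z + 8)^3 by repeated multiplication:
  (-z + 8)^2 = z^2 - 16z + 64
= -z^3 + 24z^2 - 192z + 512


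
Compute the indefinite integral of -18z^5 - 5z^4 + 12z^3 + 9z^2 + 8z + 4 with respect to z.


Reverse power rule on each term:
  ∫ -18z^5 dz = -3z^6
  ∫ -5z^4 dz = -z^5
  ∫ 12z^3 dz = 3z^4
  ∫ 9z^2 dz = 3z^3
  ∫ 8z dz = 4z^2
  ∫ 4 dz = 4z
F(z) = -3z^6 - z^5 + 3z^4 + 3z^3 + 4z^2 + 4z + C


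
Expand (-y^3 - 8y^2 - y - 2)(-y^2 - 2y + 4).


Distribute each term of the first polynomial:
  (-y^3)(-y^2 - 2y + 4) = y^5 + 2y^4 - 4y^3
  (-8y^2)(-y^2 - 2y + 4) = 8y^4 + 16y^3 - 32y^2
  (-y)(-y^2 - 2y + 4) = y^3 + 2y^2 - 4y
  (-2)(-y^2 - 2y + 4) = 2y^2 + 4y - 8
Sum: y^5 + 10y^4 + 13y^3 - 28y^2 - 8


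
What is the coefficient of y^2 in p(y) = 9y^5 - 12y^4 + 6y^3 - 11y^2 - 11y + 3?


Read off the coefficient of y^2: -11


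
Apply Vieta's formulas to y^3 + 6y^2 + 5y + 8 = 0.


Monic cubic y^3+by^2+cy+d=0: sum=-b, pairwise sum=c, product=-d.
b=6, c=5, d=8
r1+r2+r3 = -6
r1r2+r1r3+r2r3 = 5
r1r2r3 = -8


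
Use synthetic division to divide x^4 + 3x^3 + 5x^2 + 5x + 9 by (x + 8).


Synthetic division with c = -8. Coefficients: 1, 3, 5, 5, 9
Bring down 1.
  1 * -8 = -8; -8 + 3 = -5
  -5 * -8 = 40; 40 + 5 = 45
  45 * -8 = -360; -360 + 5 = -355
  -355 * -8 = 2840; 2840 + 9 = 2849
Quotient: x^3 - 5x^2 + 45x - 355, Remainder: 2849


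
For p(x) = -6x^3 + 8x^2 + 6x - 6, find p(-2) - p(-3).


p(-2) = 62
p(-3) = 210
p(-2) - p(-3) = 62 - 210 = -148


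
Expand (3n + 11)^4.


Expand (3n + 11)^4 by repeated multiplication:
  (3n + 11)^2 = 9n^2 + 66n + 121
  (3n + 11)^3 = 27n^3 + 297n^2 + 1089n + 1331
= 81n^4 + 1188n^3 + 6534n^2 + 15972n + 14641


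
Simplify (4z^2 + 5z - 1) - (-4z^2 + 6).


Distribute the minus sign:
  (4z^2 + 5z - 1)
- (-4z^2 + 6)
Negate second polynomial: 4z^2 - 6
Add: 8z^2 + 5z - 7


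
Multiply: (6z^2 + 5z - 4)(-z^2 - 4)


Distribute each term of the first polynomial:
  (6z^2)(-z^2 - 4) = -6z^4 - 24z^2
  (5z)(-z^2 - 4) = -5z^3 - 20z
  (-4)(-z^2 - 4) = 4z^2 + 16
Sum: -6z^4 - 5z^3 - 20z^2 - 20z + 16


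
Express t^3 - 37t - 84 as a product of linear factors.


Try integer roots (divisors of -84). t=7: p(7)=0.
Divide out (t - 7): quotient is t^2 + 7t + 12.
Factor the quadratic: (t + 4)(t + 3)
Result: (t - 7)(t + 4)(t + 3)


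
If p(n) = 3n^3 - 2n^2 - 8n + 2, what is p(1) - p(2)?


p(1) = -5
p(2) = 2
p(1) - p(2) = -5 - 2 = -7


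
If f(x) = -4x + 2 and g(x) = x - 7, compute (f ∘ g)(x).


Substitute g(x) into f:
f(g(x)) = -4*(x - 7) + 2
Expand and combine: -4x + 30


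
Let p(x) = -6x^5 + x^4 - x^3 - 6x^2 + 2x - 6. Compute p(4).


Using direct substitution:
  -6 * (4)^5 = -6144
  1 * (4)^4 = 256
  -1 * (4)^3 = -64
  -6 * (4)^2 = -96
  2 * (4)^1 = 8
  constant: -6
Sum = -6144 + 256 - 64 - 96 + 8 - 6 = -6046


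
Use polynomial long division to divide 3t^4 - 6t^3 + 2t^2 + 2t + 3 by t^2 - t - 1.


(3t^4 - 6t^3 + 2t^2 + 2t + 3) / (t^2 - t - 1)
Step 1: 3t^2 * (t^2 - t - 1) = 3t^4 - 3t^3 - 3t^2; subtract.
Step 2: -3t * (t^2 - t - 1) = -3t^3 + 3t^2 + 3t; subtract.
Step 3: 2 * (t^2 - t - 1) = 2t^2 - 2t - 2; subtract.
Quotient: 3t^2 - 3t + 2, Remainder: t + 5


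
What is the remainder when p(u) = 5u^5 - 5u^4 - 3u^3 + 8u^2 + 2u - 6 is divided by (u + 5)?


By the Remainder Theorem, the remainder equals p(-5):
  5*(-5)^5 = -15625
  -5*(-5)^4 = -3125
  -3*(-5)^3 = 375
  8*(-5)^2 = 200
  2*(-5)^1 = -10
  constant: -6
Sum: -15625 - 3125 + 375 + 200 - 10 - 6 = -18191


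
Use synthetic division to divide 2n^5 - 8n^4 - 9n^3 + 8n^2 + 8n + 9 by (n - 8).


Synthetic division with c = 8. Coefficients: 2, -8, -9, 8, 8, 9
Bring down 2.
  2 * 8 = 16; 16 - 8 = 8
  8 * 8 = 64; 64 - 9 = 55
  55 * 8 = 440; 440 + 8 = 448
  448 * 8 = 3584; 3584 + 8 = 3592
  3592 * 8 = 28736; 28736 + 9 = 28745
Quotient: 2n^4 + 8n^3 + 55n^2 + 448n + 3592, Remainder: 28745


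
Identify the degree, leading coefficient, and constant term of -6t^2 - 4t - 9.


Highest power of t is 2, with coefficient -6. Constant term is -9.
Degree = 2, leading coefficient = -6, constant term = -9


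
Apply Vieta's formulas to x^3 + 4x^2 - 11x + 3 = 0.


Monic cubic x^3+bx^2+cx+d=0: sum=-b, pairwise sum=c, product=-d.
b=4, c=-11, d=3
r1+r2+r3 = -4
r1r2+r1r3+r2r3 = -11
r1r2r3 = -3


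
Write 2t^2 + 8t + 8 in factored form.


Roots satisfy r1 + r2 = -b/a = -4 and r1*r2 = c/a = 4.
So r1 = -2, r2 = -2.
2t^2 + 8t + 8 = 2(t - r1)(t - r2) = 2(t + 2)(t + 2)


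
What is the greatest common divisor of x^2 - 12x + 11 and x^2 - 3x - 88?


Factor each:
  x^2 - 12x + 11 = (x - 11)(x - 1)
  x^2 - 3x - 88 = (x - 11)(x + 8)
Common monic factor: x - 11


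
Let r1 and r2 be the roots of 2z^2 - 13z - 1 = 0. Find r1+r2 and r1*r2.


For az^2+bz+c=0: sum = -b/a, product = c/a.
a=2, b=-13, c=-1
Sum = -(-13)/2 = 13/2
Product = (-1)/2 = -1/2


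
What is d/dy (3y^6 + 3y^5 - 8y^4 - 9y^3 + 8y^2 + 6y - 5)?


Apply the power rule term by term:
  d/dy(3y^6) = 18y^5
  d/dy(3y^5) = 15y^4
  d/dy(-8y^4) = -32y^3
  d/dy(-9y^3) = -27y^2
  d/dy(8y^2) = 16y
  d/dy(6y) = 6
  d/dy(-5) = 0
p'(y) = 18y^5 + 15y^4 - 32y^3 - 27y^2 + 16y + 6


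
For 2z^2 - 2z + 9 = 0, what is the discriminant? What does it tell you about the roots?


D = b^2 - 4ac = (-2)^2 - 4(2)(9) = 4 - 72 = -68
Since D < 0: two complex conjugate roots (no real roots)


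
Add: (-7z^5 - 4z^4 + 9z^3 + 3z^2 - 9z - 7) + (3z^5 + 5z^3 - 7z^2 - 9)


Align terms by degree and add:
  -7z^5 - 4z^4 + 9z^3 + 3z^2 - 9z - 7
+ 3z^5 + 5z^3 - 7z^2 - 9
= -4z^5 - 4z^4 + 14z^3 - 4z^2 - 9z - 16


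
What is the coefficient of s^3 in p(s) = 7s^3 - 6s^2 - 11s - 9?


Read off the coefficient of s^3: 7


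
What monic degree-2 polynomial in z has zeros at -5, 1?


p(z) = (z + 5)(z - 1)
Expand: z^2 + 4z - 5


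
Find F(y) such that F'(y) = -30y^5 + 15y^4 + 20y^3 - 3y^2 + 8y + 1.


Reverse power rule on each term:
  ∫ -30y^5 dy = -5y^6
  ∫ 15y^4 dy = 3y^5
  ∫ 20y^3 dy = 5y^4
  ∫ -3y^2 dy = -y^3
  ∫ 8y dy = 4y^2
  ∫ 1 dy = y
F(y) = -5y^6 + 3y^5 + 5y^4 - y^3 + 4y^2 + y + C


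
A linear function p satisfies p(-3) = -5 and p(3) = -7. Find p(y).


p(y) = my + b. Using p(-3)=-5, p(3)=-7:
m = (-5 + 7)/(-3 - 3) = 2/-6 = -1/3
b = -5 - m*(-3) = -5 - 1 = -6
p(y) = -(1/3)y - 6


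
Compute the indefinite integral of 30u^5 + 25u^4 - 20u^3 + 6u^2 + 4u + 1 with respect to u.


Reverse power rule on each term:
  ∫ 30u^5 du = 5u^6
  ∫ 25u^4 du = 5u^5
  ∫ -20u^3 du = -5u^4
  ∫ 6u^2 du = 2u^3
  ∫ 4u du = 2u^2
  ∫ 1 du = u
F(u) = 5u^6 + 5u^5 - 5u^4 + 2u^3 + 2u^2 + u + C


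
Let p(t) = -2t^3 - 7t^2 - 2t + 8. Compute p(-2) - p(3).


p(-2) = 0
p(3) = -115
p(-2) - p(3) = 0 + 115 = 115


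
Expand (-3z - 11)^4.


Expand (-3z - 11)^4 by repeated multiplication:
  (-3z - 11)^2 = 9z^2 + 66z + 121
  (-3z - 11)^3 = -27z^3 - 297z^2 - 1089z - 1331
= 81z^4 + 1188z^3 + 6534z^2 + 15972z + 14641


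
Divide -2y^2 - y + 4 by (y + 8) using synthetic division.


Synthetic division with c = -8. Coefficients: -2, -1, 4
Bring down -2.
  -2 * -8 = 16; 16 - 1 = 15
  15 * -8 = -120; -120 + 4 = -116
Quotient: -2y + 15, Remainder: -116


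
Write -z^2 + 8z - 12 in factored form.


Roots satisfy r1 + r2 = -b/a = 8 and r1*r2 = c/a = 12.
So r1 = 2, r2 = 6.
-z^2 + 8z - 12 = -(z - r1)(z - r2) = -(z - 2)(z - 6)


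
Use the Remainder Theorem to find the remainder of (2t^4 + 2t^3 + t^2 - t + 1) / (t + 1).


By the Remainder Theorem, the remainder equals p(-1):
  2*(-1)^4 = 2
  2*(-1)^3 = -2
  1*(-1)^2 = 1
  -1*(-1)^1 = 1
  constant: 1
Sum: 2 - 2 + 1 + 1 + 1 = 3


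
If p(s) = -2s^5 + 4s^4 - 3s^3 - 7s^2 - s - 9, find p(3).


Using direct substitution:
  -2 * (3)^5 = -486
  4 * (3)^4 = 324
  -3 * (3)^3 = -81
  -7 * (3)^2 = -63
  -1 * (3)^1 = -3
  constant: -9
Sum = -486 + 324 - 81 - 63 - 3 - 9 = -318


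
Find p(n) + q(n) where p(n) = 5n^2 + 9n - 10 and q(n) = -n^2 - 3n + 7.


Align terms by degree and add:
  5n^2 + 9n - 10
  -n^2 - 3n + 7
= 4n^2 + 6n - 3


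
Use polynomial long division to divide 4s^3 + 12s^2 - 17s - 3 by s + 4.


(4s^3 + 12s^2 - 17s - 3) / (s + 4)
Step 1: 4s^2 * (s + 4) = 4s^3 + 16s^2; subtract.
Step 2: -4s * (s + 4) = -4s^2 - 16s; subtract.
Step 3: -1 * (s + 4) = -s - 4; subtract.
Quotient: 4s^2 - 4s - 1, Remainder: 1


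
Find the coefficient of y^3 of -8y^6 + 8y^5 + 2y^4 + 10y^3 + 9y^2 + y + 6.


Read off the coefficient of y^3: 10


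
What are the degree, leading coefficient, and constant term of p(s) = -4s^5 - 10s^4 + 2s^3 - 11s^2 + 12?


Highest power of s is 5, with coefficient -4. Constant term is 12.
Degree = 5, leading coefficient = -4, constant term = 12


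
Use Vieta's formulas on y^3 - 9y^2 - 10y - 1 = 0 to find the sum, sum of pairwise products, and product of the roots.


Monic cubic y^3+by^2+cy+d=0: sum=-b, pairwise sum=c, product=-d.
b=-9, c=-10, d=-1
r1+r2+r3 = 9
r1r2+r1r3+r2r3 = -10
r1r2r3 = 1


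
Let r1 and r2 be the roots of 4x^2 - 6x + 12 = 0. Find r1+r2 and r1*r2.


For ax^2+bx+c=0: sum = -b/a, product = c/a.
a=4, b=-6, c=12
Sum = -(-6)/4 = 3/2
Product = (12)/4 = 3


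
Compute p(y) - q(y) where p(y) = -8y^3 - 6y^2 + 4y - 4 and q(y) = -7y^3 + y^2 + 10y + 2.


Distribute the minus sign:
  (-8y^3 - 6y^2 + 4y - 4)
- (-7y^3 + y^2 + 10y + 2)
Negate second polynomial: 7y^3 - y^2 - 10y - 2
Add: -y^3 - 7y^2 - 6y - 6


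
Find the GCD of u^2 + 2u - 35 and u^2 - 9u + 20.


Factor each:
  u^2 + 2u - 35 = (u - 5)(u + 7)
  u^2 - 9u + 20 = (u - 5)(u - 4)
Common monic factor: u - 5


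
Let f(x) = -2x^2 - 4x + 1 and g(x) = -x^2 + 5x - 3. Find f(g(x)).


Substitute g(x) into f:
f(g(x)) = -2*(-x^2 + 5x - 3)^2 + (-4)*(-x^2 + 5x - 3) + 1
(-x^2 + 5x - 3)^2 = x^4 - 10x^3 + 31x^2 - 30x + 9
Expand and combine: -2x^4 + 20x^3 - 58x^2 + 40x - 5


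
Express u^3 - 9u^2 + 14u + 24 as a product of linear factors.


Try integer roots (divisors of 24). u=6: p(6)=0.
Divide out (u - 6): quotient is u^2 - 3u - 4.
Factor the quadratic: (u + 1)(u - 4)
Result: (u - 6)(u + 1)(u - 4)
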